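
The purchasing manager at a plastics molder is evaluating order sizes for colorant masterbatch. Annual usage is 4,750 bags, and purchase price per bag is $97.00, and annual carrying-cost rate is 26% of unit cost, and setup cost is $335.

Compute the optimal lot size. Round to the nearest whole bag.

355 bags

Holding cost per bag per year: H = 26% × $97 = $25.2200
Q* = √(2·D·S / H) = √(2·4,750·335 / 25.22) = √126,189.5 ≈ 355.23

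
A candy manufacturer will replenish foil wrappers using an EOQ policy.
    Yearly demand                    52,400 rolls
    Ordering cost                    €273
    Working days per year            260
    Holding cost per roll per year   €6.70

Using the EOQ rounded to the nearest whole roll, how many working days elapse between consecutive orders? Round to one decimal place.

10.3 days

Q* = √(2·D·S / H) = √(2·52,400·273 / 6.7) = √4,270,209.0 ≈ 2,066.45 → Q = 2,066 rolls
Days between orders = 260 / (D/Q) = 260 / 25.363 ≈ 10.251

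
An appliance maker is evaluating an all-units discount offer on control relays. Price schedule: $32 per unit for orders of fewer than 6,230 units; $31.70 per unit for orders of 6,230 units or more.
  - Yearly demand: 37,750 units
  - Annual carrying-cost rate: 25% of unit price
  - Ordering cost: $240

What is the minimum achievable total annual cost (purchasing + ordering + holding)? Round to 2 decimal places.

H₁ = 25%×$32 = $8.0000;  H₂ = 25%×$31.70 = $7.9250
EOQ₁ = √(2×37,750×240/8.0000) = 1,504.99  (< 6,230, feasible at tier 1)
EOQ₂ = √(2×37,750×240/7.9250) = 1,512.10  (< 6,230 → use Q = 6,230 at tier-2 price)
TC(tier 1 (EOQ₁), Q≈1,505.0) = $1,220,039.93
TC(tier 2, Q≈6,230.0) = $1,222,815.63
Minimum at tier 1 (EOQ₁): $1,220,039.93

$1,220,039.93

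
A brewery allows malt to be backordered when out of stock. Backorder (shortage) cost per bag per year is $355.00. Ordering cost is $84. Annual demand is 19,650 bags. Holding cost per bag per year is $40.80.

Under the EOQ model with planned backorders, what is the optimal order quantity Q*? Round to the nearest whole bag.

300 bags

Q* = √(2DS/H) · √((H + b)/b)
   = √(2 × 19,650 × 84 / 40.8) · √((40.8 + 355) / 355)
   = 284.450 × 1.0559 ≈ 300.35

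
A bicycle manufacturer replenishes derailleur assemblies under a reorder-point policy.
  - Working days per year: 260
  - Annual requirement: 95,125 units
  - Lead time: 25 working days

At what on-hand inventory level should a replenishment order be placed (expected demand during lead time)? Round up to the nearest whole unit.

Daily demand d = 95,125 / 260 = 365.865 units/day
Demand during lead time = 365.865 × 25 = 9,146.63
Reorder point = 9,146.63 → round up

9,147 units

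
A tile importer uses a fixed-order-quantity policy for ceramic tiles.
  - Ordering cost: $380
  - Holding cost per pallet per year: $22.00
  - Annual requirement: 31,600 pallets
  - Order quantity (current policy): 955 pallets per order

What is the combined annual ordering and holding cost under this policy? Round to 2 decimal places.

$23,078.82

Orders/yr = 31,600/955 = 33.089; ordering cost = 33.089 × $380 = $12,573.82
Average inventory = 955/2 = 477.5; holding cost = 477.5 × $22 = $10,505.00
Total = $12,573.82 + $10,505.00 = $23,078.82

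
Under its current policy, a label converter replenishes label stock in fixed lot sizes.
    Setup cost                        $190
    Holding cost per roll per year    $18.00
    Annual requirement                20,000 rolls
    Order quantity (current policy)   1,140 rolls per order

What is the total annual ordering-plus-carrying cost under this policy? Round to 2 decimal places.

$13,593.33

Annual ordering cost = (D/Q)·S = (20,000/1,140) × 190 = $3,333.33
Annual holding cost  = (Q/2)·H = (1,140/2) × 18 = $10,260.00
Total = $3,333.33 + $10,260.00 = $13,593.33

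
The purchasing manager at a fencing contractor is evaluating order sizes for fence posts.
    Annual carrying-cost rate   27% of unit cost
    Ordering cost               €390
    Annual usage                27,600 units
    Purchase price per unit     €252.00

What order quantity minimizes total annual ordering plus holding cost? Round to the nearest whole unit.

Holding cost per unit per year: H = 27% × €252 = €68.0400
EOQ = √(2DS/H) = √(2 × 27,600 × 390 / 68.04)
    = √(316,402.12) ≈ 562.50

562 units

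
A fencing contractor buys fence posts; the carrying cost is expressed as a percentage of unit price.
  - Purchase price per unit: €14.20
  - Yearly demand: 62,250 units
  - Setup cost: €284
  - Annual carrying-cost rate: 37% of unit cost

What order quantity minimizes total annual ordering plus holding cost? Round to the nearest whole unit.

2,594 units

H = i·C = 0.37 × €14.2 = €5.2540 per unit-year
Optimal lot size Q* = (2 × 62,250 × €284 / €5.254)^½ ≈ 2,594.17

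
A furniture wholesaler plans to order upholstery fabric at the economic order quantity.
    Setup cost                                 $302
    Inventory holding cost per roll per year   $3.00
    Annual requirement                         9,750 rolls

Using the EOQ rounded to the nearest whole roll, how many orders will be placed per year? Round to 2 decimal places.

6.96 orders per year

Q* = √(2·D·S / H) = √(2·9,750·302 / 3) = √1,963,000.0 ≈ 1,401.07 → Q = 1,401
Orders per year = D/Q = 9,750 / 1,401 = 6.959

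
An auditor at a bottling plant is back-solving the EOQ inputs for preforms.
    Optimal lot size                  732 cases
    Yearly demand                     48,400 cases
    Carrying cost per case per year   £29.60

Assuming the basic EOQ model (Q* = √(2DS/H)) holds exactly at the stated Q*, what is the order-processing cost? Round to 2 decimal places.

£163.85

Since Q* = (2DS/H)^½, squaring gives Q*²·H = 2DS.
S = Q²H / (2D) = 732² × 29.6 / (2 × 48,400) = 163.8470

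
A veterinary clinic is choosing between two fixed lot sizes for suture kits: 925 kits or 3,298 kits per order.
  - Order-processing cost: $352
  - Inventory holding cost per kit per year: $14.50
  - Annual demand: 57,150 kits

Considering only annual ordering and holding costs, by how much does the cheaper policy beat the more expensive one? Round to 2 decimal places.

$1,556.05

For each Q, cost = (D/Q)·S + (Q/2)·H.
TC(925) = (57,150/925)×352 + (925/2)×14.5 = $28,454.14
TC(3,298) = (57,150/3,298)×352 + (3,298/2)×14.5 = $30,010.20
Lots of 925 are cheaper by $1,556.05.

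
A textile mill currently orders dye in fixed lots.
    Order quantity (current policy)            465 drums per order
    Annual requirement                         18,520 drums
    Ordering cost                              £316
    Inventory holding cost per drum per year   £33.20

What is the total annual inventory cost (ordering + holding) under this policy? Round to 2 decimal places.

Ordering: D/Q × S = 18,520/465 × £316 = £12,585.63
Holding:  Q/2 × H = 465/2 × £33.2 = £7,719.00
Total = £12,585.63 + £7,719.00 = £20,304.63

£20,304.63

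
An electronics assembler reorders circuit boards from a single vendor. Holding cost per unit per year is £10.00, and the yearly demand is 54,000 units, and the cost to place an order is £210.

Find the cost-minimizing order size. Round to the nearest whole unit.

1,506 units

Optimal lot size Q* = (2 × 54,000 × £210 / £10)^½ ≈ 1,505.99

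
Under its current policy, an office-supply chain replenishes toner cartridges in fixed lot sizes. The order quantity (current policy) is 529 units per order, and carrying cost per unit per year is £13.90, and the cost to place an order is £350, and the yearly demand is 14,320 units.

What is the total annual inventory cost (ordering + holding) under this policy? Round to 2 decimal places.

£13,151.03

Annual ordering cost = (D/Q)·S = (14,320/529) × 350 = £9,474.48
Annual holding cost  = (Q/2)·H = (529/2) × 13.9 = £3,676.55
Total = £9,474.48 + £3,676.55 = £13,151.03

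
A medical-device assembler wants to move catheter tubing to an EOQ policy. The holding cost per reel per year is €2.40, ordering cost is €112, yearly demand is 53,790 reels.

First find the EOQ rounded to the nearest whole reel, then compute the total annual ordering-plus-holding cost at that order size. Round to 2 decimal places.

€5,377.50

2DS/H = 2·53,790·112/2.4 = 5,020,400.00
EOQ = √5,020,400.00 ≈ 2,240.62 → Q = 2,241 reels
Annual ordering cost = (D/Q)·S = (53,790/2,241) × 112 = €2,688.30
Annual holding cost  = (Q/2)·H = (2,241/2) × 2.4 = €2,689.20
Total = €2,688.30 + €2,689.20 = €5,377.50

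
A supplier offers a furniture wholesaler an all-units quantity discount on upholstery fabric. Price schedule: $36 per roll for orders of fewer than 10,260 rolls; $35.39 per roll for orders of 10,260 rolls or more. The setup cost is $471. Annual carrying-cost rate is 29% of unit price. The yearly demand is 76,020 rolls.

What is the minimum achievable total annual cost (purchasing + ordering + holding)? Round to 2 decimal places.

$2,746,487.31

H₁ = 29%×$36 = $10.4400;  H₂ = 29%×$35.39 = $10.2631
EOQ₁ = √(2×76,020×471/10.4400) = 2,619.02  (< 10,260, feasible at tier 1)
EOQ₂ = √(2×76,020×471/10.2631) = 2,641.50  (< 10,260 → use Q = 10,260 at tier-2 price)
TC(tier 1 (EOQ₁), Q≈2,619.0) = $2,764,062.59
TC(tier 2, Q≈10,260.0) = $2,746,487.31
Minimum at tier 2: $2,746,487.31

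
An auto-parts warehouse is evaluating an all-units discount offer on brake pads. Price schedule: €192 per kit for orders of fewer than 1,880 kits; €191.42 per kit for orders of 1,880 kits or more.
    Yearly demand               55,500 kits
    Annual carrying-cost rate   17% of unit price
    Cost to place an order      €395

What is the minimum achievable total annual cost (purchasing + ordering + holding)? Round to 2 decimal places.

H₁ = 17%×€192 = €32.6400;  H₂ = 17%×€191.42 = €32.5414
EOQ₁ = √(2×55,500×395/32.6400) = 1,159.00  (< 1,880, feasible at tier 1)
EOQ₂ = √(2×55,500×395/32.5414) = 1,160.76  (< 1,880 → use Q = 1,880 at tier-2 price)
TC(tier 1 (EOQ₁), Q≈1,159.0) = €10,693,829.89
TC(tier 2, Q≈1,880.0) = €10,666,059.82
Minimum at tier 2: €10,666,059.82

€10,666,059.82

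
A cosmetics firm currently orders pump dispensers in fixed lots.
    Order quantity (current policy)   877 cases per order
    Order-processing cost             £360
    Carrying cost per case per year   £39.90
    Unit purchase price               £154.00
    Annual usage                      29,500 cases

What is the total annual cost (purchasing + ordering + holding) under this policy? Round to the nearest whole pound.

Annual ordering cost = (D/Q)·S = (29,500/877) × 360 = £12,109.46
Annual holding cost  = (Q/2)·H = (877/2) × 39.9 = £17,496.15
Purchase cost = D·C = 29,500 × 154 = £4,543,000.00
Total = £12,109.46 + £17,496.15 + £4,543,000.00 = £4,572,605.61

£4,572,606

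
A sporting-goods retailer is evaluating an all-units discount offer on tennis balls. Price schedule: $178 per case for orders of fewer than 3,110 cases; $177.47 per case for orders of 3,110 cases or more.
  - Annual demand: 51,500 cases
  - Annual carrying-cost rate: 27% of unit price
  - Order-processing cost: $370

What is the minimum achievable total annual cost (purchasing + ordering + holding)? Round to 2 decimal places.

$9,209,796.81

H₁ = 27%×$178 = $48.0600;  H₂ = 27%×$177.47 = $47.9169
EOQ₁ = √(2×51,500×370/48.0600) = 890.49  (< 3,110, feasible at tier 1)
EOQ₂ = √(2×51,500×370/47.9169) = 891.82  (< 3,110 → use Q = 3,110 at tier-2 price)
TC(tier 1 (EOQ₁), Q≈890.5) = $9,209,796.81
TC(tier 2, Q≈3,110.0) = $9,220,342.79
Minimum at tier 1 (EOQ₁): $9,209,796.81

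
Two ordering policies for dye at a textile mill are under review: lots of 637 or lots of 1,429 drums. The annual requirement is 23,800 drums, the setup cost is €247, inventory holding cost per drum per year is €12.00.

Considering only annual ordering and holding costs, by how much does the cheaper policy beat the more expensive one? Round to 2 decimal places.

For each Q, cost = (D/Q)·S + (Q/2)·H.
TC(637) = (23,800/637)×247 + (637/2)×12 = €13,050.57
TC(1,429) = (23,800/1,429)×247 + (1,429/2)×12 = €12,687.79
Lots of 1,429 are cheaper by €362.79.

€362.79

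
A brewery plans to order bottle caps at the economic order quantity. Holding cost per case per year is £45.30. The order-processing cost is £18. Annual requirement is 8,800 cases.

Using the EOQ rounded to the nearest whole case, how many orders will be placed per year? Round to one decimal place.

Optimal lot size Q* = (2 × 8,800 × £18 / £45.3)^½ ≈ 83.63 → Q = 84
Orders per year = D/Q = 8,800 / 84 = 104.762

104.8 orders per year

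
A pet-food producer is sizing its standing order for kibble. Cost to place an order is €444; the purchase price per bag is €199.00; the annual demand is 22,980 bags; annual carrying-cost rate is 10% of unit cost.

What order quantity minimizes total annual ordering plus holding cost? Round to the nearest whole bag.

Carrying cost H = €199 × 10% = €19.9000/bag/yr
Optimal lot size Q* = (2 × 22,980 × €444 / €19.9)^½ ≈ 1,012.64

1,013 bags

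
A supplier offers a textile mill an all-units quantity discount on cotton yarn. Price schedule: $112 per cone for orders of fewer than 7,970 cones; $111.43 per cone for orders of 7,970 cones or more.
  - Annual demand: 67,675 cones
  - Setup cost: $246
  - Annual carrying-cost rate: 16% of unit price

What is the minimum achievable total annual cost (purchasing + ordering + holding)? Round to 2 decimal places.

H₁ = 16%×$112 = $17.9200;  H₂ = 16%×$111.43 = $17.8288
EOQ₁ = √(2×67,675×246/17.9200) = 1,363.10  (< 7,970, feasible at tier 1)
EOQ₂ = √(2×67,675×246/17.8288) = 1,366.58  (< 7,970 → use Q = 7,970 at tier-2 price)
TC(tier 1 (EOQ₁), Q≈1,363.1) = $7,604,026.75
TC(tier 2, Q≈7,970.0) = $7,614,161.86
Minimum at tier 1 (EOQ₁): $7,604,026.75

$7,604,026.75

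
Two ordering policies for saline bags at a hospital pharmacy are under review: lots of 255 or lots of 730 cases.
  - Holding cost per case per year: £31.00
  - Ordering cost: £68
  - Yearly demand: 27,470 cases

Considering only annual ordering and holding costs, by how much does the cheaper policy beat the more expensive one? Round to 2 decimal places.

Annual cost at Q: ordering D·S/Q plus holding Q·H/2.
TC(255) = (27,470/255)×68 + (255/2)×31 = £11,277.83
TC(730) = (27,470/730)×68 + (730/2)×31 = £13,873.85
Lots of 255 are cheaper by £2,596.02.

£2,596.02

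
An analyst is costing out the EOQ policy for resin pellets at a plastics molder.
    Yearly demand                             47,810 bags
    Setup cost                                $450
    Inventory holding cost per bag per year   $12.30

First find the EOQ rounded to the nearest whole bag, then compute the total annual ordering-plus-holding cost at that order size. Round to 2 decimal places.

$23,005.58

Q* = √(2·D·S / H) = √(2·47,810·450 / 12.3) = √3,498,292.7 ≈ 1,870.37 → Q = 1,870 bags
Annual ordering cost = (D/Q)·S = (47,810/1,870) × 450 = $11,505.08
Annual holding cost  = (Q/2)·H = (1,870/2) × 12.3 = $11,500.50
Total = $11,505.08 + $11,500.50 = $23,005.58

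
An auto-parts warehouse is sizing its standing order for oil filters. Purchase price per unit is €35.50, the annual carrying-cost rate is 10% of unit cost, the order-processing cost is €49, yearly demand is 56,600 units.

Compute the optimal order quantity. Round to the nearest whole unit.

1,250 units

Carrying cost H = €35.5 × 10% = €3.5500/unit/yr
Q* = √(2·D·S / H) = √(2·56,600·49 / 3.55) = √1,562,478.9 ≈ 1,249.99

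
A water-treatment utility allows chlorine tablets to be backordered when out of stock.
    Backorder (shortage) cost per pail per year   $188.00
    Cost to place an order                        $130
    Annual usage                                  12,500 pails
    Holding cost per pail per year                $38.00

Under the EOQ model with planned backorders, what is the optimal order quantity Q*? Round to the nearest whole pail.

321 pails

Q* = √(2DS/H) · √((H + b)/b)
   = √(2 × 12,500 × 130 / 38) · √((38 + 188) / 188)
   = 292.449 × 1.0964 ≈ 320.65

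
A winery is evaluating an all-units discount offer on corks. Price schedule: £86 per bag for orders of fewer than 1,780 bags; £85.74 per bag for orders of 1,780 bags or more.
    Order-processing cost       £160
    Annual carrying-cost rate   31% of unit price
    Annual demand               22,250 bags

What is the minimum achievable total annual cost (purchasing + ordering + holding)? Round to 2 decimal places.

H₁ = 31%×£86 = £26.6600;  H₂ = 31%×£85.74 = £26.5794
EOQ₁ = √(2×22,250×160/26.6600) = 516.79  (< 1,780, feasible at tier 1)
EOQ₂ = √(2×22,250×160/26.5794) = 517.57  (< 1,780 → use Q = 1,780 at tier-2 price)
TC(tier 1 (EOQ₁), Q≈516.8) = £1,927,277.49
TC(tier 2, Q≈1,780.0) = £1,933,370.67
Minimum at tier 1 (EOQ₁): £1,927,277.49

£1,927,277.49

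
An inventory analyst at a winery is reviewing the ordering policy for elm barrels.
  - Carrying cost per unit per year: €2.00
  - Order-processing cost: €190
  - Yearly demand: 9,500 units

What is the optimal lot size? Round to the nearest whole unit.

Optimal lot size Q* = (2 × 9,500 × €190 / €2)^½ ≈ 1,343.50

1,344 units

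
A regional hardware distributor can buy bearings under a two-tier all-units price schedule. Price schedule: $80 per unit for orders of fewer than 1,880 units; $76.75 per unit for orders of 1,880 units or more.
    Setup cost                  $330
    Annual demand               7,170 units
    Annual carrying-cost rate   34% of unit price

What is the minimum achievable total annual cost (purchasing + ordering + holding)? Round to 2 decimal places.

H₁ = 34%×$80 = $27.2000;  H₂ = 34%×$76.75 = $26.0950
EOQ₁ = √(2×7,170×330/27.2000) = 417.11  (< 1,880, feasible at tier 1)
EOQ₂ = √(2×7,170×330/26.0950) = 425.85  (< 1,880 → use Q = 1,880 at tier-2 price)
TC(tier 1 (EOQ₁), Q≈417.1) = $584,945.30
TC(tier 2, Q≈1,880.0) = $576,085.36
Minimum at tier 2: $576,085.36

$576,085.36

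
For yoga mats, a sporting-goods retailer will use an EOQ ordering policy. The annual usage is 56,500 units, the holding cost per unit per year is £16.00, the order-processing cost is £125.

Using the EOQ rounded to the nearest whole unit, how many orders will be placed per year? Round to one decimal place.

EOQ = √(2DS/H) = √(2 × 56,500 × 125 / 16)
    = √(882,812.50) ≈ 939.58 → Q = 940
Orders per year = D/Q = 56,500 / 940 = 60.106

60.1 orders per year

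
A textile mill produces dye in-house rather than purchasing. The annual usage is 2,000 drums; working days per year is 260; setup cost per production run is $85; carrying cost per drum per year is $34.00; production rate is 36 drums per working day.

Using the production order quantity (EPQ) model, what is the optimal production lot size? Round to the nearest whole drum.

113 drums

Daily demand d = 2,000/260 = 7.692; p = 36; 1 − d/p = 0.78632
EPQ = √(2DS / (H(1 − d/p)))
    = √(2 × 2,000 × 85 / (34 × 0.78632)) ≈ 112.77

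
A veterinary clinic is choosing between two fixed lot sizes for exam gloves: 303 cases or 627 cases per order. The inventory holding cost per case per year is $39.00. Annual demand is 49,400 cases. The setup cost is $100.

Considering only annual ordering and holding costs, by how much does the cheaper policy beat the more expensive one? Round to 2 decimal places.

Annual cost at Q: ordering D·S/Q plus holding Q·H/2.
TC(303) = (49,400/303)×100 + (303/2)×39 = $22,212.13
TC(627) = (49,400/627)×100 + (627/2)×39 = $20,105.29
Cheaper: Q = 627.  Difference = $2,106.84

$2,106.84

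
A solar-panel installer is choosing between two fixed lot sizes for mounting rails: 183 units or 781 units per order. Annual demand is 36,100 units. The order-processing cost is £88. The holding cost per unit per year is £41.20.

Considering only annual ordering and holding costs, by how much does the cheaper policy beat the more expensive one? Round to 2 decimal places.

For each Q, cost = (D/Q)·S + (Q/2)·H.
TC(183) = (36,100/183)×88 + (183/2)×41.2 = £21,129.36
TC(781) = (36,100/781)×88 + (781/2)×41.2 = £20,156.21
Cheaper: Q = 781.  Difference = £973.16

£973.16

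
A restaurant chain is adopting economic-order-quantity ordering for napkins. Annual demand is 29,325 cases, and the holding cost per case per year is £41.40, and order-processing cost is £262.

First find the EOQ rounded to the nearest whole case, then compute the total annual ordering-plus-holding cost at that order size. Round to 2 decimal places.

Q* = √(2·D·S / H) = √(2·29,325·262 / 41.4) = √371,166.7 ≈ 609.23 → Q = 609 cases
Annual ordering cost = (D/Q)·S = (29,325/609) × 262 = £12,616.01
Annual holding cost  = (Q/2)·H = (609/2) × 41.4 = £12,606.30
Total = £12,616.01 + £12,606.30 = £25,222.31

£25,222.31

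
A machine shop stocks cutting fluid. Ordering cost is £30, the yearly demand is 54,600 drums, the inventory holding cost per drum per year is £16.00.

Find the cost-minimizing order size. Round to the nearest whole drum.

452 drums

2DS/H = 2·54,600·30/16 = 204,750.00
EOQ = √204,750.00 ≈ 452.49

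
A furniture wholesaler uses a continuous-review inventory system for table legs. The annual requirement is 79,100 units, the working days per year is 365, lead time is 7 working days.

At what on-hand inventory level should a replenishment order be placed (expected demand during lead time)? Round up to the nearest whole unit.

Daily demand d = 79,100 / 365 = 216.712 units/day
Demand during lead time = 216.712 × 7 = 1,516.99
Reorder point = 1,516.99 → round up

1,517 units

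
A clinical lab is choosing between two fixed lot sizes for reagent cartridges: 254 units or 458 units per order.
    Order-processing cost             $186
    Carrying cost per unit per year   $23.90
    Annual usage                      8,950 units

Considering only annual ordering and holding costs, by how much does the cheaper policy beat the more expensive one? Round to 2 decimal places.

$481.42

Annual cost at Q: ordering D·S/Q plus holding Q·H/2.
TC(254) = (8,950/254)×186 + (254/2)×23.9 = $9,589.24
TC(458) = (8,950/458)×186 + (458/2)×23.9 = $9,107.82
Lots of 458 are cheaper by $481.42.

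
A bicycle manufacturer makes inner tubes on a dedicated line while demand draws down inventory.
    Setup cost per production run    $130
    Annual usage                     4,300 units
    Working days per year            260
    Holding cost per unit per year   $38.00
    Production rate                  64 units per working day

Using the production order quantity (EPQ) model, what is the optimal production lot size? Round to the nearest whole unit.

199 units

Daily demand d = 4,300/260 = 16.538; p = 64; 1 − d/p = 0.74159
EPQ = √(2DS / (H(1 − d/p)))
    = √(2 × 4,300 × 130 / (38 × 0.74159)) ≈ 199.18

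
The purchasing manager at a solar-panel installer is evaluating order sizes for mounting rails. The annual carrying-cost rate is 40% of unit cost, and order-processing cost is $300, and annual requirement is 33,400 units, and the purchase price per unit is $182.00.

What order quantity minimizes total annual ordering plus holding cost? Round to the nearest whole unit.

H = i·C = 0.4 × $182 = $72.8000 per unit-year
Q* = √(2·D·S / H) = √(2·33,400·300 / 72.8) = √275,274.7 ≈ 524.67

525 units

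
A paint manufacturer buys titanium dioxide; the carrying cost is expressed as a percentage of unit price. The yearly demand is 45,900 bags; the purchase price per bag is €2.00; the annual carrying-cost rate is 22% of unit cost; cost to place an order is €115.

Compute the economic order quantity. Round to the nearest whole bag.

4,898 bags

H = i·C = 0.22 × €2 = €0.4400 per bag-year
EOQ = √(2DS/H) = √(2 × 45,900 × 115 / 0.44)
    = √(23,993,181.82) ≈ 4,898.28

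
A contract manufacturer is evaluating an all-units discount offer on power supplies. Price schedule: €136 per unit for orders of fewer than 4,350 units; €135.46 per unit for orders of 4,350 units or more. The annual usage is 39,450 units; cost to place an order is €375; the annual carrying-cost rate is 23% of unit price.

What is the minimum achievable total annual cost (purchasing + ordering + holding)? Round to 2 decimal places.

H₁ = 23%×€136 = €31.2800;  H₂ = 23%×€135.46 = €31.1558
EOQ₁ = √(2×39,450×375/31.2800) = 972.57  (< 4,350, feasible at tier 1)
EOQ₂ = √(2×39,450×375/31.1558) = 974.51  (< 4,350 → use Q = 4,350 at tier-2 price)
TC(tier 1 (EOQ₁), Q≈972.6) = €5,395,621.98
TC(tier 2, Q≈4,350.0) = €5,415,061.73
Minimum at tier 1 (EOQ₁): €5,395,621.98

€5,395,621.98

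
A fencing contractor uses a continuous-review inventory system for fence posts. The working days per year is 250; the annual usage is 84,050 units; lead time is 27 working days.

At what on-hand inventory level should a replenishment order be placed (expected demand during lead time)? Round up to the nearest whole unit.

Daily demand d = 84,050 / 250 = 336.200 units/day
Demand during lead time = 336.200 × 27 = 9,077.40
Reorder point = 9,077.40 → round up

9,078 units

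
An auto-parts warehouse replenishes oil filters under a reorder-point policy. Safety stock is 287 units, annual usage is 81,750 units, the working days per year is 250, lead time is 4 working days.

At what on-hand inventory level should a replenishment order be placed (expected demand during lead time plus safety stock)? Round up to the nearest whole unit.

Daily demand d = 81,750 / 250 = 327.000 units/day
Demand during lead time = 327.000 × 4 = 1,308.00
Reorder point = 1,308.00 + 287 = 1,595.00 → round up

1,595 units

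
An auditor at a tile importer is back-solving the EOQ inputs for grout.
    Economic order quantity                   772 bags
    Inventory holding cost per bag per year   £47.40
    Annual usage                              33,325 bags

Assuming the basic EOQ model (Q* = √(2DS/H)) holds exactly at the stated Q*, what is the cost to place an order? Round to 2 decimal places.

£423.85

From Q* = √(2DS/H) ⇒ Q*² = 2DS/H.
S = Q²H / (2D) = 772² × 47.4 / (2 × 33,325) = 423.8506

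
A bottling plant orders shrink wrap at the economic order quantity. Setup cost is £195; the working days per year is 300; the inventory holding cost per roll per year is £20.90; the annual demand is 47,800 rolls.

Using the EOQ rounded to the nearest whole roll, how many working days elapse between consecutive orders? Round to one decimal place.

5.9 days

Optimal lot size Q* = (2 × 47,800 × £195 / £20.9)^½ ≈ 944.44 → Q = 944 rolls
Cycle time = (working days × Q)/D = (300 × 944) / 47,800 = 5.925 days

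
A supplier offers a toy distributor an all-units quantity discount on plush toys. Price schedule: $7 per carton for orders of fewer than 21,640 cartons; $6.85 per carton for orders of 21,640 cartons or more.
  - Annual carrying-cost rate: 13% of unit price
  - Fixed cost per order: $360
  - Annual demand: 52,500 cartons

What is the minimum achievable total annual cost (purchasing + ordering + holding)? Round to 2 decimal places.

$370,133.59

H₁ = 13%×$7 = $0.9100;  H₂ = 13%×$6.85 = $0.8905
EOQ₁ = √(2×52,500×360/0.9100) = 6,445.03  (< 21,640, feasible at tier 1)
EOQ₂ = √(2×52,500×360/0.8905) = 6,515.22  (< 21,640 → use Q = 21,640 at tier-2 price)
TC(tier 1 (EOQ₁), Q≈6,445.0) = $373,364.98
TC(tier 2, Q≈21,640.0) = $370,133.59
Minimum at tier 2: $370,133.59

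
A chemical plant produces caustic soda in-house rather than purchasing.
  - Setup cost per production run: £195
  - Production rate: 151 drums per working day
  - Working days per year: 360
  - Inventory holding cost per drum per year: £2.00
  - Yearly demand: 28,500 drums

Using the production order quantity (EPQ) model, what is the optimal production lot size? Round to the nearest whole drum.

Daily demand d = 28,500/360 = 79.167; p = 151; 1 − d/p = 0.47572
EPQ = √(2DS / (H(1 − d/p)))
    = √(2 × 28,500 × 195 / (2 × 0.47572)) ≈ 3,417.95

3,418 drums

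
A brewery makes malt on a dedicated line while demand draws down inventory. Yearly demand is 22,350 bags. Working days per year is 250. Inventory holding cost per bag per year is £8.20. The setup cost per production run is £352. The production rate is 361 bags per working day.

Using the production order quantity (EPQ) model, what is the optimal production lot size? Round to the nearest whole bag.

d = 22,350/250 = 89.4000 bags/day;  effective holding cost H(1 − d/p) = 8.2·(1 − 89.4000/361) = 6.16931
Q* = √(2DS / H_eff) = √(2·22,350·352 / 6.16931) ≈ 1,597.01

1,597 bags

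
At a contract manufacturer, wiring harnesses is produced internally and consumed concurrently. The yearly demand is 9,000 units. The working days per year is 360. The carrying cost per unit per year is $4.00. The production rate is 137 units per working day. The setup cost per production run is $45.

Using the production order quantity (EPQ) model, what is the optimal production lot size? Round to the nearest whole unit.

498 units

Daily demand d = 9,000/360 = 25.000; p = 137; 1 − d/p = 0.81752
EPQ = √(2DS / (H(1 − d/p)))
    = √(2 × 9,000 × 45 / (4 × 0.81752)) ≈ 497.70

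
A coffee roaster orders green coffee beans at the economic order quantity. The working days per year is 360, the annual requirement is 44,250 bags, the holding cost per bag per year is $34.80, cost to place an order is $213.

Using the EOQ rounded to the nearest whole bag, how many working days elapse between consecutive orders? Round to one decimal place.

6.0 days

Q* = √(2·D·S / H) = √(2·44,250·213 / 34.8) = √541,681.0 ≈ 735.99 → Q = 736 bags
Days between orders = 360 / (D/Q) = 360 / 60.122 ≈ 5.988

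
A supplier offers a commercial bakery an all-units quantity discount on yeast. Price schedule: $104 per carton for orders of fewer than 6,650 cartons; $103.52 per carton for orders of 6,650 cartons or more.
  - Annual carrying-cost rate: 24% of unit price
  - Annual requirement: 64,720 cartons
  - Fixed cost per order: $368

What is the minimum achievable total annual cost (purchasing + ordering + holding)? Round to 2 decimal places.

H₁ = 24%×$104 = $24.9600;  H₂ = 24%×$103.52 = $24.8448
EOQ₁ = √(2×64,720×368/24.9600) = 1,381.45  (< 6,650, feasible at tier 1)
EOQ₂ = √(2×64,720×368/24.8448) = 1,384.65  (< 6,650 → use Q = 6,650 at tier-2 price)
TC(tier 1 (EOQ₁), Q≈1,381.5) = $6,765,361.05
TC(tier 2, Q≈6,650.0) = $6,786,004.86
Minimum at tier 1 (EOQ₁): $6,765,361.05

$6,765,361.05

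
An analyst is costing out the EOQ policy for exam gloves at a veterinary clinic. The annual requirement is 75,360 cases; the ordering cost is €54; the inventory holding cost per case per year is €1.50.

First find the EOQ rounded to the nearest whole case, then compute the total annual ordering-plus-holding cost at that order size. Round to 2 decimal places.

Optimal lot size Q* = (2 × 75,360 × €54 / €1.5)^½ ≈ 2,329.36 → Q = 2,329 cases
Orders/yr = 75,360/2,329 = 32.357; ordering cost = 32.357 × €54 = €1,747.29
Average inventory = 2,329/2 = 1164.5; holding cost = 1164.5 × €1.5 = €1,746.75
Total = €1,747.29 + €1,746.75 = €3,494.04

€3,494.04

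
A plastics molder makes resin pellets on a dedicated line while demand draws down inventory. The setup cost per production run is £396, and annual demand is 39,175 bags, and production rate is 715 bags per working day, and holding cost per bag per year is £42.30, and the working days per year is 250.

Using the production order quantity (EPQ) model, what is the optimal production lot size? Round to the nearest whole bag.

969 bags

d = 39,175/250 = 156.7000 bags/day;  effective holding cost H(1 − d/p) = 42.3·(1 − 156.7000/715) = 33.02950
Q* = √(2DS / H_eff) = √(2·39,175·396 / 33.02950) ≈ 969.21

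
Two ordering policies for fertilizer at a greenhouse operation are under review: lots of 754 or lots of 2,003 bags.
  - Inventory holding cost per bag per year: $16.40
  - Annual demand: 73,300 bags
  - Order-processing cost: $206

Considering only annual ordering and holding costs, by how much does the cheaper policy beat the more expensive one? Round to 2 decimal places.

Annual cost at Q: ordering D·S/Q plus holding Q·H/2.
TC(754) = (73,300/754)×206 + (754/2)×16.4 = $26,209.06
TC(2,003) = (73,300/2,003)×206 + (2,003/2)×16.4 = $23,963.19
Lots of 2,003 are cheaper by $2,245.87.

$2,245.87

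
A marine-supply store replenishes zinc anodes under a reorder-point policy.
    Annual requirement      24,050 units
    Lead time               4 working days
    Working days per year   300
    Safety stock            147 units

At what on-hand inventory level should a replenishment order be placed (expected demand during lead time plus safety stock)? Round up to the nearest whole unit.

468 units

Daily demand d = 24,050 / 300 = 80.167 units/day
Demand during lead time = 80.167 × 4 = 320.67
Reorder point = 320.67 + 147 = 467.67 → round up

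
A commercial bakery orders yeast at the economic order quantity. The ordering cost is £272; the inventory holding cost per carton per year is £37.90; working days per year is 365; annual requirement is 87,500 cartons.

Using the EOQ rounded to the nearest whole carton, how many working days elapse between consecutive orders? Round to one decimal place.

4.7 days

Q* = √(2·D·S / H) = √(2·87,500·272 / 37.9) = √1,255,936.7 ≈ 1,120.69 → Q = 1,121 cartons
Days between orders = 365 / (D/Q) = 365 / 78.055 ≈ 4.676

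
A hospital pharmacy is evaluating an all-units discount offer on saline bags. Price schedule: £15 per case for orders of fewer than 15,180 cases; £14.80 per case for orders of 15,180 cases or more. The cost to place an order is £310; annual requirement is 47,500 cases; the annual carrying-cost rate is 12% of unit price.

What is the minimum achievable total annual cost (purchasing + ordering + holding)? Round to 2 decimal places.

£717,449.87

H₁ = 12%×£15 = £1.8000;  H₂ = 12%×£14.80 = £1.7760
EOQ₁ = √(2×47,500×310/1.8000) = 4,044.89  (< 15,180, feasible at tier 1)
EOQ₂ = √(2×47,500×310/1.7760) = 4,072.13  (< 15,180 → use Q = 15,180 at tier-2 price)
TC(tier 1 (EOQ₁), Q≈4,044.9) = £719,780.80
TC(tier 2, Q≈15,180.0) = £717,449.87
Minimum at tier 2: £717,449.87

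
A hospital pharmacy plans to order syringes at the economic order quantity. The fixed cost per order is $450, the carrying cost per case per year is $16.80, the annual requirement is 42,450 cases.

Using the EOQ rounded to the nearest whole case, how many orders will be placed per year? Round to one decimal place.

28.1 orders per year

Q* = √(2·D·S / H) = √(2·42,450·450 / 16.8) = √2,274,107.1 ≈ 1,508.01 → Q = 1,508
N = D/Q = 42,450/1,508 ≈ 28.150 orders/yr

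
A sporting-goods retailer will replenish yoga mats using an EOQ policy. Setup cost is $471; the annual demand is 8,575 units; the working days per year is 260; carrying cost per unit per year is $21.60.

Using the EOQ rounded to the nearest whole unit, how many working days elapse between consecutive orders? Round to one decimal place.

18.6 days

2DS/H = 2·8,575·471/21.6 = 373,965.28
EOQ = √373,965.28 ≈ 611.53 → Q = 612 units
T = Q/D × 260 days = 612/8,575 × 260 = 18.556 days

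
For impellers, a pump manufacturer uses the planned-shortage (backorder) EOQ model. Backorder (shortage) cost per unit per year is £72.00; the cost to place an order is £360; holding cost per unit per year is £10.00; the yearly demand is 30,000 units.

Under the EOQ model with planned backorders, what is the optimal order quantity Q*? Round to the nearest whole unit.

1,568 units

Basic EOQ = √(2·30,000·360/10) = 1,469.694
Backorder adjustment √((H+b)/b) = √((10+72)/72) = 1.0672
Q* = 1,469.694 × 1.0672 ≈ 1,568.44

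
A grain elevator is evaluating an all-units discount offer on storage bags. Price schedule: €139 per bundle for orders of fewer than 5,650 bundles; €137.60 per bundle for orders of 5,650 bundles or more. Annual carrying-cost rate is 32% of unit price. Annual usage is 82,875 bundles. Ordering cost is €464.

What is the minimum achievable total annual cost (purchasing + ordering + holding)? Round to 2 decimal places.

H₁ = 32%×€139 = €44.4800;  H₂ = 32%×€137.60 = €44.0320
EOQ₁ = √(2×82,875×464/44.4800) = 1,314.93  (< 5,650, feasible at tier 1)
EOQ₂ = √(2×82,875×464/44.0320) = 1,321.60  (< 5,650 → use Q = 5,650 at tier-2 price)
TC(tier 1 (EOQ₁), Q≈1,314.9) = €11,578,113.19
TC(tier 2, Q≈5,650.0) = €11,534,796.42
Minimum at tier 2: €11,534,796.42

€11,534,796.42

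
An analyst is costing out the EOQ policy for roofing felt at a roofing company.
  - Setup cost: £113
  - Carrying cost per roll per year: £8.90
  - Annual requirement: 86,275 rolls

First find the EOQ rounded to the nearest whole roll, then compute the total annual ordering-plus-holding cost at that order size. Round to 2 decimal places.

£13,173.21

EOQ = √(2DS/H) = √(2 × 86,275 × 113 / 8.9)
    = √(2,190,803.37) ≈ 1,480.14 → Q = 1,480 rolls
Annual ordering cost = (D/Q)·S = (86,275/1,480) × 113 = £6,587.21
Annual holding cost  = (Q/2)·H = (1,480/2) × 8.9 = £6,586.00
Total = £6,587.21 + £6,586.00 = £13,173.21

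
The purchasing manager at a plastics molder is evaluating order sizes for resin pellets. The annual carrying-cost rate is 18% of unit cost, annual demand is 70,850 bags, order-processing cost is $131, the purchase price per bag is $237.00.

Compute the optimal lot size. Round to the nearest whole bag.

H = i·C = 0.18 × $237 = $42.6600 per bag-year
EOQ = √(2DS/H) = √(2 × 70,850 × 131 / 42.66)
    = √(435,131.27) ≈ 659.64

660 bags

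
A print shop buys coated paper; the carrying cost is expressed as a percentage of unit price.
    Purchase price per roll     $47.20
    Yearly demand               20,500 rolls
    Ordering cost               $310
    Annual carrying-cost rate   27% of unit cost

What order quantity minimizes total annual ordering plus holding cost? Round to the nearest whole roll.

H = i·C = 0.27 × $47.2 = $12.7440 per roll-year
Optimal lot size Q* = (2 × 20,500 × $310 / $12.744)^½ ≈ 998.67

999 rolls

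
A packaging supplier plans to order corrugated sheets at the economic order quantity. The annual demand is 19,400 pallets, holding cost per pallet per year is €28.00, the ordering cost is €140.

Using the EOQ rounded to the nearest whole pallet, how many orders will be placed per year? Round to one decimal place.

2DS/H = 2·19,400·140/28 = 194,000.00
EOQ = √194,000.00 ≈ 440.45 → Q = 440
N = D/Q = 19,400/440 ≈ 44.091 orders/yr

44.1 orders per year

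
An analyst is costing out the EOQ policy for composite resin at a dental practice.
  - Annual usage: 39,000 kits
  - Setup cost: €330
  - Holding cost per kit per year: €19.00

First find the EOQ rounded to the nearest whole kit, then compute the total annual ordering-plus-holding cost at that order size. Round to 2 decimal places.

€22,114.70

2DS/H = 2·39,000·330/19 = 1,354,736.84
EOQ = √1,354,736.84 ≈ 1,163.93 → Q = 1,164 kits
Annual ordering cost = (D/Q)·S = (39,000/1,164) × 330 = €11,056.70
Annual holding cost  = (Q/2)·H = (1,164/2) × 19 = €11,058.00
Total = €11,056.70 + €11,058.00 = €22,114.70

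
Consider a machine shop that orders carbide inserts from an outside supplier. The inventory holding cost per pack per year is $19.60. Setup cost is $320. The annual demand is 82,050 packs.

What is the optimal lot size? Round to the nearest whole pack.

EOQ = √(2DS/H) = √(2 × 82,050 × 320 / 19.6)
    = √(2,679,183.67) ≈ 1,636.82

1,637 packs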